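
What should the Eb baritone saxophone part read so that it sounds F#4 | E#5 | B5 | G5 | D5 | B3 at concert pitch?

The Eb baritone saxophone sounds a major thirteenth below written, so the written part must be a major thirteenth above concert — transpose each note up.
F#4 → D#6
E#5 → C##7
B5 → G#7
G5 → E7
D5 → B6
B3 → G#5

D#6 C##7 G#7 E7 B6 G#5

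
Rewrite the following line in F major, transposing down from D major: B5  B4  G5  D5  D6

From D down to F is a major sixth; apply that to each pitch.
B5 to D5
B4 to D4
G5 to Bb4
D5 to F4
D6 to F5

D5 D4 Bb4 F4 F5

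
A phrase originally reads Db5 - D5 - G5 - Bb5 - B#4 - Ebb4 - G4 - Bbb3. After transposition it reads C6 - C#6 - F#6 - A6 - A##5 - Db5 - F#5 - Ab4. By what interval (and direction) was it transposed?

From Db5 to C6 is 7 letter names — a seventh of some quality.
Db5 to C6 is 11 semitones, which makes it a major seventh; the second version is higher, so the direction is up.
Checking another pair — Bbb3 → Ab4 — gives the same interval.

up a major seventh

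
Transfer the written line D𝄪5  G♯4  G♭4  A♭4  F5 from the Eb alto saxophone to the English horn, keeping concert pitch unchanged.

First find concert pitch: the Eb alto saxophone sounds a major sixth below written, so D𝄪5 G♯4 G♭4 A♭4 F5 sounds F##4 B3 Bbb3 Cb4 Ab4.
Then write for English horn: it sounds a perfect fifth below written, so the part must be a perfect fifth above concert.
F##4 → C##5
B3 → F#4
Bbb3 → Fb4
Cb4 → Gb4
Ab4 → Eb5

C##5 F#4 Fb4 Gb4 Eb5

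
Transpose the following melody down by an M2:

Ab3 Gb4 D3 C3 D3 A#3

Gb3 Fb4 C3 Bb2 C3 G#3

A major second down from Ab3 gives Gb3.
Gb4: a second down reaches F, and 2 semitones makes it Fb4.
D3: a second down reaches C, and 2 semitones makes it C3.
C3 down a major second is Bb2.
D3: a second down reaches C, and 2 semitones makes it C3.
A major second down from A#3 gives G#3.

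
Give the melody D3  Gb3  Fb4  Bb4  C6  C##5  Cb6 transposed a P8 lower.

D2 Gb2 Fb3 Bb3 C5 C##4 Cb5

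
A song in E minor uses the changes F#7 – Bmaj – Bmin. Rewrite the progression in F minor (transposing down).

G7 Cmaj Cmin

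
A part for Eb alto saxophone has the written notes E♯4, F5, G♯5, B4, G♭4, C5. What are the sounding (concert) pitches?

The Eb alto saxophone sounds a major sixth below written, so transpose each written note down a major sixth.
E#4 -> G#3
F5 -> Ab4
G#5 -> B4
B4 -> D4
Gb4 -> Bbb3
C5 -> Eb4

G#3 Ab4 B4 D4 Bbb3 Eb4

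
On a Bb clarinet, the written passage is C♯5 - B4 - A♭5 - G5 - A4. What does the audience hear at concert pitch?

Written C4 on the Bb clarinet sounds as Bb3, a major second lower; apply that shift to every note.
C#5 to B4
B4 to A4
Ab5 to Gb5
G5 to F5
A4 to G4

B4 A4 Gb5 F5 G4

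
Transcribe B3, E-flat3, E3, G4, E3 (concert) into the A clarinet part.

Written C4 sounds as A3 on the A clarinet, so concert pitches are written a minor third up.
B3 becomes D4
Eb3 becomes Gb3
E3 becomes G3
G4 becomes Bb4
E3 becomes G3

D4 Gb3 G3 Bb4 G3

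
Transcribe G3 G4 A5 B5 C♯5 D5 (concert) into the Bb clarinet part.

A3 A4 B5 C#6 D#5 E5

The Bb clarinet sounds a major second below written, so the written part must be a major second above concert — transpose each note up.
G3 to A3
G4 to A4
A5 to B5
B5 to C#6
C#5 to D#5
D5 to E5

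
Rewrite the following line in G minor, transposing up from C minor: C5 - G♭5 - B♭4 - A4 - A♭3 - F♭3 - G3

C minor to G minor up is a perfect fifth, so every note moves up by that interval.
C5 → G5
Gb5 → Db6
Bb4 → F5
A4 → E5
Ab3 → Eb4
Fb3 → Cb4
G3 → D4

G5 Db6 F5 E5 Eb4 Cb4 D4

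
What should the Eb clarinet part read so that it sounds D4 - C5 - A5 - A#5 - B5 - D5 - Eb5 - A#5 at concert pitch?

The Eb clarinet sounds a minor third above written, so the written part must be a minor third below concert — transpose each note down.
D4 to B3
C5 to A4
A5 to F#5
A#5 to F##5
B5 to G#5
D5 to B4
Eb5 to C5
A#5 to F##5

B3 A4 F#5 F##5 G#5 B4 C5 F##5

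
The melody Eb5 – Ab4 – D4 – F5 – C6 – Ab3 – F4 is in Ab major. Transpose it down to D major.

From Ab down to D is a diminished fifth; apply that to each pitch.
Eb5 to A4
Ab4 to D4
D4 to G#3
F5 to B4
C6 to F#5
Ab3 to D3
F4 to B3

A4 D4 G#3 B4 F#5 D3 B3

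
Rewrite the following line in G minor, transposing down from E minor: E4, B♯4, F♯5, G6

G3 D#4 A4 Bb5

E minor to G minor down is a major sixth, so every note moves down by that interval.
E4 to G3
B#4 to D#4
F#5 to A4
G6 to Bb5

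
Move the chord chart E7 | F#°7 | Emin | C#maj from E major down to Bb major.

Bb7 C°7 Bbmin Gmaj

E major down to Bb major is an augmented fourth; each chord root moves by that interval while the quality stays the same.
E7: root E down an augmented fourth → Bb, giving Bb7.
F#°7: root F# down an augmented fourth → C, giving C°7.
Emin: root E down an augmented fourth → Bb, giving Bbmin.
C#maj: root C# down an augmented fourth → G, giving Gmaj.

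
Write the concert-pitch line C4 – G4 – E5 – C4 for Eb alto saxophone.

The Eb alto saxophone sounds a major sixth below written, so the written part must be a major sixth above concert — transpose each note up.
C4 to A4
G4 to E5
E5 to C#6
C4 to A4

A4 E5 C#6 A4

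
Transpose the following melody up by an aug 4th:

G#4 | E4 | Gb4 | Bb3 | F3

G#4: a fourth up reaches C, and 6 semitones makes it C##5.
E4 up an augmented fourth is A#4.
An augmented fourth up from Gb4 gives C5.
An augmented fourth up from Bb3 gives E4.
F3 up an augmented fourth is B3.

C##5 A#4 C5 E4 B3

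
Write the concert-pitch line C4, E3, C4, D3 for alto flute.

F4 A3 F4 G3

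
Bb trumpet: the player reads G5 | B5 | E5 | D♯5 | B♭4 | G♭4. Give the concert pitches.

F5 A5 D5 C#5 Ab4 Fb4

The Bb trumpet sounds a major second below written, so transpose each written note down a major second.
G5 -> F5
B5 -> A5
E5 -> D5
D#5 -> C#5
Bb4 -> Ab4
Gb4 -> Fb4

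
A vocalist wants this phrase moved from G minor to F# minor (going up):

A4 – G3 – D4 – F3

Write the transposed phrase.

G#5 F#4 C#5 E4

G minor to F# minor up is a major seventh, so every note moves up by that interval.
A4 → G#5
G3 → F#4
D4 → C#5
F3 → E4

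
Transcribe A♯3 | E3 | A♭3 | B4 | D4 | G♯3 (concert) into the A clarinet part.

Written C4 sounds as A3 on the A clarinet, so concert pitches are written a minor third up.
A#3 becomes C#4
E3 becomes G3
Ab3 becomes Cb4
B4 becomes D5
D4 becomes F4
G#3 becomes B3

C#4 G3 Cb4 D5 F4 B3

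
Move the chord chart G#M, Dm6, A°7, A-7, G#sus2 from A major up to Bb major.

AM Ebm6 Bb°7 Bb-7 Asus2

A major up to Bb major is a minor second; each chord root moves by that interval while the quality stays the same.
G#M: root G# up a minor second → A, giving AM.
Dm6: root D up a minor second → Eb, giving Ebm6.
A°7: root A up a minor second → Bb, giving Bb°7.
A-7: root A up a minor second → Bb, giving Bb-7.
G#sus2: root G# up a minor second → A, giving Asus2.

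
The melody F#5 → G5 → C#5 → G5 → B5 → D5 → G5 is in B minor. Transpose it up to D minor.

A5 Bb5 E5 Bb5 D6 F5 Bb5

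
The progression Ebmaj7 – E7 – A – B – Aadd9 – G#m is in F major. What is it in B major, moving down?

Amaj7 A#7 D# E# D#add9 C##m

F major down to B major is a diminished fifth; each chord root moves by that interval while the quality stays the same.
Ebmaj7: root Eb down a diminished fifth → A, giving Amaj7.
E7: root E down a diminished fifth → A#, giving A#7.
A: root A down a diminished fifth → D#, giving D#.
B: root B down a diminished fifth → E#, giving E#.
Aadd9: root A down a diminished fifth → D#, giving D#add9.
G#m: root G# down a diminished fifth → C##, giving C##m.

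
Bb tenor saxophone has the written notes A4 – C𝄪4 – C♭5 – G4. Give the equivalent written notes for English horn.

D4 F##3 Fb4 C4

First find concert pitch: the Bb tenor saxophone sounds a major ninth below written, so A4 C𝄪4 C♭5 G4 sounds G3 B#2 Bbb3 F3.
Then write for English horn: it sounds a perfect fifth below written, so the part must be a perfect fifth above concert.
G3 → D4
B#2 → F##3
Bbb3 → Fb4
F3 → C4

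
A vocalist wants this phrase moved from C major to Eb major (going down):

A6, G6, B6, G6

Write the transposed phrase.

From C down to Eb is a major sixth; apply that to each pitch.
A6 -> C6
G6 -> Bb5
B6 -> D6
G6 -> Bb5

C6 Bb5 D6 Bb5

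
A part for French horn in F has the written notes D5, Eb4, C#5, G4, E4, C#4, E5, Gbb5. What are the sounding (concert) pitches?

G4 Ab3 F#4 C4 A3 F#3 A4 Cbb5

The French horn in F sounds a perfect fifth below written, so transpose each written note down a perfect fifth.
D5 → G4
Eb4 → Ab3
C#5 → F#4
G4 → C4
E4 → A3
C#4 → F#3
E5 → A4
Gbb5 → Cbb5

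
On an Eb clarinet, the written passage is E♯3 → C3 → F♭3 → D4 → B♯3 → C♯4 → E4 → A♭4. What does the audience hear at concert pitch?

Written C4 on the Eb clarinet sounds as Eb4, a minor third higher; apply that shift to every note.
E#3 gives G#3
C3 gives Eb3
Fb3 gives Abb3
D4 gives F4
B#3 gives D#4
C#4 gives E4
E4 gives G4
Ab4 gives Cb5

G#3 Eb3 Abb3 F4 D#4 E4 G4 Cb5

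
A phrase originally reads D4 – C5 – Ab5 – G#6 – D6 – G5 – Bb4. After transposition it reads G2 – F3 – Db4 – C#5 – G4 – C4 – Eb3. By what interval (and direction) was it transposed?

Take the first pair: D4 → G2. D to G spans 12 letter names, so the interval is some kind of twelfth.
G2 to D4 is 19 semitones, which makes it a perfect twelfth; the second version is lower, so the direction is down.
Checking another pair — Bb4 → Eb3 — gives the same interval.

down a perfect twelfth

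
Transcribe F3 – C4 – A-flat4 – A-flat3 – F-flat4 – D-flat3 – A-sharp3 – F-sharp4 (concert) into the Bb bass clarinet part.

G4 D5 Bb5 Bb4 Gb5 Eb4 B#4 G#5

Written C4 sounds as Bb2 on the Bb bass clarinet, so concert pitches are written a major ninth up.
F3 -> G4
C4 -> D5
Ab4 -> Bb5
Ab3 -> Bb4
Fb4 -> Gb5
Db3 -> Eb4
A#3 -> B#4
F#4 -> G#5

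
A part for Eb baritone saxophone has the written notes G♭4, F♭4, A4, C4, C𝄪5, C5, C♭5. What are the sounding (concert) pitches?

The Eb baritone saxophone sounds a major thirteenth below written, so transpose each written note down a major thirteenth.
Gb4 gives Bbb2
Fb4 gives Abb2
A4 gives C3
C4 gives Eb2
C##5 gives E#3
C5 gives Eb3
Cb5 gives Ebb3

Bbb2 Abb2 C3 Eb2 E#3 Eb3 Ebb3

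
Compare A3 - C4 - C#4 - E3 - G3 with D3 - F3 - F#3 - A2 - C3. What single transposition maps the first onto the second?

down a perfect fifth

Take the first pair: A3 → D3. A to D spans 5 letter names, so the interval is some kind of fifth.
D3 to A3 is 7 semitones, which makes it a perfect fifth; the second version is lower, so the direction is down.
Checking another pair — G3 → C3 — gives the same interval.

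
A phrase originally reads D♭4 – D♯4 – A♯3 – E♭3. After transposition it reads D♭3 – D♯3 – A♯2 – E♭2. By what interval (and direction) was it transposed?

down a perfect octave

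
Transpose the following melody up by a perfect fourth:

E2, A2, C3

E2 gives A2
A2 gives D3
C3 gives F3

A2 D3 F3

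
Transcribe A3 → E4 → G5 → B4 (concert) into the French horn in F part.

Written C4 sounds as F3 on the French horn in F, so concert pitches are written a perfect fifth up.
A3 becomes E4
E4 becomes B4
G5 becomes D6
B4 becomes F#5

E4 B4 D6 F#5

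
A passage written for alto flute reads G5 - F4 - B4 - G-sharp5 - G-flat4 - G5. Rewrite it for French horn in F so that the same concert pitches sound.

First find concert pitch: the alto flute sounds a perfect fourth below written, so G5 F4 B4 G-sharp5 G-flat4 G5 sounds D5 C4 F#4 D#5 Db4 D5.
Then write for French horn in F: it sounds a perfect fifth below written, so the part must be a perfect fifth above concert.
D5 → A5
C4 → G4
F#4 → C#5
D#5 → A#5
Db4 → Ab4
D5 → A5

A5 G4 C#5 A#5 Ab4 A5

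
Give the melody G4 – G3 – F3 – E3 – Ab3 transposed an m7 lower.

A3 A2 G2 F#2 Bb2

G4: a seventh down reaches A, and 10 semitones makes it A3.
G3 down a minor seventh is A2.
F3 down a minor seventh is G2.
A minor seventh down from E3 gives F#2.
Ab3: a seventh down reaches B, and 10 semitones makes it Bb2.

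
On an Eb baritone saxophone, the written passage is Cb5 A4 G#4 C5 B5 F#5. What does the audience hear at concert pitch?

Ebb3 C3 B2 Eb3 D4 A3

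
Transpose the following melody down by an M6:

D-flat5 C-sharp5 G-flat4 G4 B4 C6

Fb4 E4 Bbb3 Bb3 D4 Eb5

A major sixth down from Db5 gives Fb4.
C#5 down a major sixth is E4.
Gb4: a sixth down reaches B, and 9 semitones makes it Bbb3.
G4: a sixth down reaches B, and 9 semitones makes it Bb3.
B4 down a major sixth is D4.
A major sixth down from C6 gives Eb5.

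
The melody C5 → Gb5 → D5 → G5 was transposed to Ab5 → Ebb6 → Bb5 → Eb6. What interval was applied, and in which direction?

up a minor sixth

Take the first pair: C5 → Ab5. C to A spans 6 letter names, so the interval is some kind of sixth.
C5 to Ab5 is 8 semitones, which makes it a minor sixth; the second version is higher, so the direction is up.
Checking another pair — G5 → Eb6 — gives the same interval.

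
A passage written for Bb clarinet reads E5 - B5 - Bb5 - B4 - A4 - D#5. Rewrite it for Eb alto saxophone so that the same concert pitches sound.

B5 F#6 F6 F#5 E5 A#5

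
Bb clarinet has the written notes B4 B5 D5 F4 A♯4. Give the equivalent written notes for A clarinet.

C5 C6 Eb5 Gb4 B4

First find concert pitch: the Bb clarinet sounds a major second below written, so B4 B5 D5 F4 A♯4 sounds A4 A5 C5 Eb4 G#4.
Then write for A clarinet: it sounds a minor third below written, so the part must be a minor third above concert.
A4 → C5
A5 → C6
C5 → Eb5
Eb4 → Gb4
G#4 → B4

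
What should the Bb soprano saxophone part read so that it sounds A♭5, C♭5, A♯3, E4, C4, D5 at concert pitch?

Bb5 Db5 B#3 F#4 D4 E5

Written C4 sounds as Bb3 on the Bb soprano saxophone, so concert pitches are written a major second up.
Ab5 → Bb5
Cb5 → Db5
A#3 → B#3
E4 → F#4
C4 → D4
D5 → E5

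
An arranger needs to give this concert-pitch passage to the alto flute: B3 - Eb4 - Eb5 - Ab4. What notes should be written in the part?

E4 Ab4 Ab5 Db5

Written C4 sounds as G3 on the alto flute, so concert pitches are written a perfect fourth up.
B3 to E4
Eb4 to Ab4
Eb5 to Ab5
Ab4 to Db5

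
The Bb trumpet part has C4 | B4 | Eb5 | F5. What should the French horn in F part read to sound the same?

F4 E5 Ab5 Bb5

First find concert pitch: the Bb trumpet sounds a major second below written, so C4 B4 Eb5 F5 sounds Bb3 A4 Db5 Eb5.
Then write for French horn in F: it sounds a perfect fifth below written, so the part must be a perfect fifth above concert.
Bb3 → F4
A4 → E5
Db5 → Ab5
Eb5 → Bb5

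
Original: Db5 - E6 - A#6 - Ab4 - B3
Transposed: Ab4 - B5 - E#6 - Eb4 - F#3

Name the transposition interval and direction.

Take the first pair: Db5 → Ab4. D to A spans 4 letter names, so the interval is some kind of fourth.
Ab4 to Db5 is 5 semitones, which makes it a perfect fourth; the second version is lower, so the direction is down.
Checking another pair — B3 → F#3 — gives the same interval.

down a perfect fourth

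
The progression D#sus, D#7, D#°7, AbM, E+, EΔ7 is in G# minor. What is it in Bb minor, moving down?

Fsus F7 F°7 CbbM Gb+ GbΔ7

G# minor down to Bb minor is an augmented sixth; each chord root moves by that interval while the quality stays the same.
D#sus: root D# down an augmented sixth → F, giving Fsus.
D#7: root D# down an augmented sixth → F, giving F7.
D#°7: root D# down an augmented sixth → F, giving F°7.
AbM: root Ab down an augmented sixth → Cbb, giving CbbM.
E+: root E down an augmented sixth → Gb, giving Gb+.
EΔ7: root E down an augmented sixth → Gb, giving GbΔ7.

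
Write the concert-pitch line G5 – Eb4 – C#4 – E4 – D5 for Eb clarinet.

The Eb clarinet sounds a minor third above written, so the written part must be a minor third below concert — transpose each note down.
G5 gives E5
Eb4 gives C4
C#4 gives A#3
E4 gives C#4
D5 gives B4

E5 C4 A#3 C#4 B4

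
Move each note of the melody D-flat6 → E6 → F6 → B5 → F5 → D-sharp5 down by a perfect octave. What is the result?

Db5 E5 F5 B4 F4 D#4

Db6 becomes Db5
E6 becomes E5
F6 becomes F5
B5 becomes B4
F5 becomes F4
D#5 becomes D#4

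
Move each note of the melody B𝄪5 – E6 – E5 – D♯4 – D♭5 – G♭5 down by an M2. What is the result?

B##5 -> A##5
E6 -> D6
E5 -> D5
D#4 -> C#4
Db5 -> Cb5
Gb5 -> Fb5

A##5 D6 D5 C#4 Cb5 Fb5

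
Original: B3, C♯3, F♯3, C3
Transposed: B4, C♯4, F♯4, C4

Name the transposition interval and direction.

Take the first pair: B3 → B4. B to B spans 8 letter names, so the interval is some kind of octave.
B3 to B4 is 12 semitones, which makes it a perfect octave; the second version is higher, so the direction is up.
Checking another pair — C3 → C4 — gives the same interval.

up a perfect octave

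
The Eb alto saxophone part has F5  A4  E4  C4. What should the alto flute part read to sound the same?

Db5 F4 C4 Ab3

First find concert pitch: the Eb alto saxophone sounds a major sixth below written, so F5 A4 E4 C4 sounds Ab4 C4 G3 Eb3.
Then write for alto flute: it sounds a perfect fourth below written, so the part must be a perfect fourth above concert.
Ab4 → Db5
C4 → F4
G3 → C4
Eb3 → Ab3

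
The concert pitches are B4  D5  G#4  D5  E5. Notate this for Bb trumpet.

C#5 E5 A#4 E5 F#5

The Bb trumpet sounds a major second below written, so the written part must be a major second above concert — transpose each note up.
B4 to C#5
D5 to E5
G#4 to A#4
D5 to E5
E5 to F#5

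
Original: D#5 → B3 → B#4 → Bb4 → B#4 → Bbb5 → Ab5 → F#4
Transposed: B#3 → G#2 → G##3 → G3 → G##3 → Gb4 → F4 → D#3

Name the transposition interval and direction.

down a minor tenth

Take the first pair: D#5 → B#3. D to B spans 10 letter names, so the interval is some kind of tenth.
B#3 to D#5 is 15 semitones, which makes it a minor tenth; the second version is lower, so the direction is down.
Checking another pair — F#4 → D#3 — gives the same interval.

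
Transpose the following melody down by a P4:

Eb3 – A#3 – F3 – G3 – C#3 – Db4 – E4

Bb2 E#3 C3 D3 G#2 Ab3 B3

Eb3 to Bb2
A#3 to E#3
F3 to C3
G3 to D3
C#3 to G#2
Db4 to Ab3
E4 to B3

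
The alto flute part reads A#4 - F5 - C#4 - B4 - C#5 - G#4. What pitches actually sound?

E#4 C5 G#3 F#4 G#4 D#4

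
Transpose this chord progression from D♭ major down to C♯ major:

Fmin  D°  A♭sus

D♭ major down to C♯ major is a diminished second; each chord root moves by that interval while the quality stays the same.
Fmin: root F down a diminished second → E#, giving E#min.
D°: root D down a diminished second → C##, giving C##°.
A♭sus: root A♭ down a diminished second → G#, giving G#sus.

E#min C##° G#sus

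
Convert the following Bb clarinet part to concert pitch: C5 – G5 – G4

Bb4 F5 F4

Written C4 on the Bb clarinet sounds as Bb3, a major second lower; apply that shift to every note.
C5 becomes Bb4
G5 becomes F5
G4 becomes F4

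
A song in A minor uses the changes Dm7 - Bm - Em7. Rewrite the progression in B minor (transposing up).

Em7 C#m F#m7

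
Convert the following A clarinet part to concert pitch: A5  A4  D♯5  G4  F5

F#5 F#4 B#4 E4 D5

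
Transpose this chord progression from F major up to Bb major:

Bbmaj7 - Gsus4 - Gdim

Ebmaj7 Csus4 Cdim

F major up to Bb major is a perfect fourth; each chord root moves by that interval while the quality stays the same.
Bbmaj7: root Bb up a perfect fourth → Eb, giving Ebmaj7.
Gsus4: root G up a perfect fourth → C, giving Csus4.
Gdim: root G up a perfect fourth → C, giving Cdim.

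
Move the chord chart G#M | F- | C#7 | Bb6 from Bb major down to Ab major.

Bb major down to Ab major is a major second; each chord root moves by that interval while the quality stays the same.
G#M: root G# down a major second → F#, giving F#M.
F-: root F down a major second → Eb, giving Eb-.
C#7: root C# down a major second → B, giving B7.
Bb6: root Bb down a major second → Ab, giving Ab6.

F#M Eb- B7 Ab6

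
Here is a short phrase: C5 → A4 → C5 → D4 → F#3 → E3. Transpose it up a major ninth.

C5 to D6
A4 to B5
C5 to D6
D4 to E5
F#3 to G#4
E3 to F#4

D6 B5 D6 E5 G#4 F#4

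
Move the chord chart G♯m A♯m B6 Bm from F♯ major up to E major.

F♯ major up to E major is a minor seventh; each chord root moves by that interval while the quality stays the same.
G♯m: root G♯ up a minor seventh → F#, giving F#m.
A♯m: root A♯ up a minor seventh → G#, giving G#m.
B6: root B up a minor seventh → A, giving A6.
Bm: root B up a minor seventh → A, giving Am.

F#m G#m A6 Am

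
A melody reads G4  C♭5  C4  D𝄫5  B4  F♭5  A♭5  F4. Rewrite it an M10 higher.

A major tenth up from G4 gives B5.
A major tenth up from Cb5 gives Eb6.
C4 up a major tenth is E5.
A major tenth up from Dbb5 gives Fb6.
B4: a tenth up reaches D, and 16 semitones makes it D#6.
A major tenth up from Fb5 gives Ab6.
Ab5: a tenth up reaches C, and 16 semitones makes it C7.
A major tenth up from F4 gives A5.

B5 Eb6 E5 Fb6 D#6 Ab6 C7 A5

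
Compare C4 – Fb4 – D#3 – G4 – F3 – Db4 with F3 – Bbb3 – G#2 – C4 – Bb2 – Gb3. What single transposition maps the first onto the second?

Take the first pair: C4 → F3. C to F spans 5 letter names, so the interval is some kind of fifth.
F3 to C4 is 7 semitones, which makes it a perfect fifth; the second version is lower, so the direction is down.
Checking another pair — Db4 → Gb3 — gives the same interval.

down a perfect fifth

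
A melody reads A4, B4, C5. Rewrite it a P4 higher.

D5 E5 F5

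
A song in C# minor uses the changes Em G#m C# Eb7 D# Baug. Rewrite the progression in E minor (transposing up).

Gm Bm E Gb7 F# Daug

C# minor up to E minor is a minor third; each chord root moves by that interval while the quality stays the same.
Em: root E up a minor third → G, giving Gm.
G#m: root G# up a minor third → B, giving Bm.
C#: root C# up a minor third → E, giving E.
Eb7: root Eb up a minor third → Gb, giving Gb7.
D#: root D# up a minor third → F#, giving F#.
Baug: root B up a minor third → D, giving Daug.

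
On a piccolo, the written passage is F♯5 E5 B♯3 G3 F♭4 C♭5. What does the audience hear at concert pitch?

F#6 E6 B#4 G4 Fb5 Cb6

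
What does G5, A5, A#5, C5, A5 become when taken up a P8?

G6 A6 A#6 C6 A6

G5 gives G6
A5 gives A6
A#5 gives A#6
C5 gives C6
A5 gives A6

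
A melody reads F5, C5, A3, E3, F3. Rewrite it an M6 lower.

Ab4 Eb4 C3 G2 Ab2

A major sixth down from F5 gives Ab4.
A major sixth down from C5 gives Eb4.
A3: a sixth down reaches C, and 9 semitones makes it C3.
E3 down a major sixth is G2.
A major sixth down from F3 gives Ab2.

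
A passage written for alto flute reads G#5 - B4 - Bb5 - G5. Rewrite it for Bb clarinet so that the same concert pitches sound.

E#5 G#4 G5 E5

First find concert pitch: the alto flute sounds a perfect fourth below written, so G#5 B4 Bb5 G5 sounds D#5 F#4 F5 D5.
Then write for Bb clarinet: it sounds a major second below written, so the part must be a major second above concert.
D#5 → E#5
F#4 → G#4
F5 → G5
D5 → E5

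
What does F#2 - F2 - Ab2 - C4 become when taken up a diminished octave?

F#2 to F3
F2 to Fb3
Ab2 to Abb3
C4 to Cb5

F3 Fb3 Abb3 Cb5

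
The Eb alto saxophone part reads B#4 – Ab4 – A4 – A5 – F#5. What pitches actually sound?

D#4 Cb4 C4 C5 A4

Written C4 on the Eb alto saxophone sounds as Eb3, a major sixth lower; apply that shift to every note.
B#4 gives D#4
Ab4 gives Cb4
A4 gives C4
A5 gives C5
F#5 gives A4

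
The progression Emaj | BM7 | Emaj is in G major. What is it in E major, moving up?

C#maj G#M7 C#maj

G major up to E major is a major sixth; each chord root moves by that interval while the quality stays the same.
Emaj: root E up a major sixth → C#, giving C#maj.
BM7: root B up a major sixth → G#, giving G#M7.
Emaj: root E up a major sixth → C#, giving C#maj.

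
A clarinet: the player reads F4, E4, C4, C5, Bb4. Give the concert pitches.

D4 C#4 A3 A4 G4

The A clarinet sounds a minor third below written, so transpose each written note down a minor third.
F4 becomes D4
E4 becomes C#4
C4 becomes A3
C5 becomes A4
Bb4 becomes G4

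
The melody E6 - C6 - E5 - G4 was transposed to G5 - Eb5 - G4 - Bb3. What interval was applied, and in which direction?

From E6 to G5 is 6 letter names — a sixth of some quality.
G5 to E6 is 9 semitones, which makes it a major sixth; the second version is lower, so the direction is down.
Checking another pair — G4 → Bb3 — gives the same interval.

down a major sixth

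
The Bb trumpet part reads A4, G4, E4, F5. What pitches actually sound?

Written C4 on the Bb trumpet sounds as Bb3, a major second lower; apply that shift to every note.
A4 gives G4
G4 gives F4
E4 gives D4
F5 gives Eb5

G4 F4 D4 Eb5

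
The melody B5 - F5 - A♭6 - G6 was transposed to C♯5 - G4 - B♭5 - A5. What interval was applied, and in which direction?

Take the first pair: B5 → C#5. B to C spans 7 letter names, so the interval is some kind of seventh.
C#5 to B5 is 10 semitones, which makes it a minor seventh; the second version is lower, so the direction is down.
Checking another pair — G6 → A5 — gives the same interval.

down a minor seventh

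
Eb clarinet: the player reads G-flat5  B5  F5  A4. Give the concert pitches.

The Eb clarinet sounds a minor third above written, so transpose each written note up a minor third.
Gb5 -> Bbb5
B5 -> D6
F5 -> Ab5
A4 -> C5

Bbb5 D6 Ab5 C5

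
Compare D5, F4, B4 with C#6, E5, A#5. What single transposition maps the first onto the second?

up a major seventh

From D5 to C#6 is 7 letter names — a seventh of some quality.
D5 to C#6 is 11 semitones, which makes it a major seventh; the second version is higher, so the direction is up.
Checking another pair — B4 → A#5 — gives the same interval.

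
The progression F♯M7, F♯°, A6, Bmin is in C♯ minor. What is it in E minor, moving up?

C♯ minor up to E minor is a minor third; each chord root moves by that interval while the quality stays the same.
F♯M7: root F♯ up a minor third → A, giving AM7.
F♯°: root F♯ up a minor third → A, giving A°.
A6: root A up a minor third → C, giving C6.
Bmin: root B up a minor third → D, giving Dmin.

AM7 A° C6 Dmin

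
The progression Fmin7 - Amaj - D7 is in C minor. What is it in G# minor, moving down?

C minor down to G# minor is a diminished fourth; each chord root moves by that interval while the quality stays the same.
Fmin7: root F down a diminished fourth → C#, giving C#min7.
Amaj: root A down a diminished fourth → E#, giving E#maj.
D7: root D down a diminished fourth → A#, giving A#7.

C#min7 E#maj A#7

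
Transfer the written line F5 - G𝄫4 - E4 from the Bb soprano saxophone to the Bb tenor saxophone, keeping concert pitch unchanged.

First find concert pitch: the Bb soprano saxophone sounds a major second below written, so F5 G𝄫4 E4 sounds Eb5 Fbb4 D4.
Then write for Bb tenor saxophone: it sounds a major ninth below written, so the part must be a major ninth above concert.
Eb5 → F6
Fbb4 → Gbb5
D4 → E5

F6 Gbb5 E5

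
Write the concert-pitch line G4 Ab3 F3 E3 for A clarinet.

Bb4 Cb4 Ab3 G3

The A clarinet sounds a minor third below written, so the written part must be a minor third above concert — transpose each note up.
G4 → Bb4
Ab3 → Cb4
F3 → Ab3
E3 → G3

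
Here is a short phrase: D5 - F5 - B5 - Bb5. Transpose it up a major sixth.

B5 D6 G#6 G6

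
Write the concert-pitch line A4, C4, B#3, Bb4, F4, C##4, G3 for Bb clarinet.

B4 D4 C##4 C5 G4 D##4 A3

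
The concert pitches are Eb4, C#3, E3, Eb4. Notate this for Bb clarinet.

F4 D#3 F#3 F4

The Bb clarinet sounds a major second below written, so the written part must be a major second above concert — transpose each note up.
Eb4 gives F4
C#3 gives D#3
E3 gives F#3
Eb4 gives F4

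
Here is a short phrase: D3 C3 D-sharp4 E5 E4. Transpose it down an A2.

Cb3 Bbb2 C4 Db5 Db4

D3 down an augmented second is Cb3.
An augmented second down from C3 gives Bbb2.
D#4: a second down reaches C, and 3 semitones makes it C4.
E5: a second down reaches D, and 3 semitones makes it Db5.
An augmented second down from E4 gives Db4.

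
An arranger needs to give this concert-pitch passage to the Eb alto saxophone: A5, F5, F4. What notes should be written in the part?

The Eb alto saxophone sounds a major sixth below written, so the written part must be a major sixth above concert — transpose each note up.
A5 becomes F#6
F5 becomes D6
F4 becomes D5

F#6 D6 D5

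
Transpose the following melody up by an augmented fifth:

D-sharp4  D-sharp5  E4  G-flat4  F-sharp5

A##4 A##5 B#4 D5 C##6

D#4 gives A##4
D#5 gives A##5
E4 gives B#4
Gb4 gives D5
F#5 gives C##6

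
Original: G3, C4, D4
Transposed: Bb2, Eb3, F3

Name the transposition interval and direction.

down a major sixth

Take the first pair: G3 → Bb2. G to B spans 6 letter names, so the interval is some kind of sixth.
Bb2 to G3 is 9 semitones, which makes it a major sixth; the second version is lower, so the direction is down.
Checking another pair — D4 → F3 — gives the same interval.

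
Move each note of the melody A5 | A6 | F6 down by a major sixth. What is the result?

C5 C6 Ab5

A5 -> C5
A6 -> C6
F6 -> Ab5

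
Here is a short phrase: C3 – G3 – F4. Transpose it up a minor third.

C3 up a minor third is Eb3.
G3 up a minor third is Bb3.
A minor third up from F4 gives Ab4.

Eb3 Bb3 Ab4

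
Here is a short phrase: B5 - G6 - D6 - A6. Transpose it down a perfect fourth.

B5 down a perfect fourth is F#5.
A perfect fourth down from G6 gives D6.
D6 down a perfect fourth is A5.
A6 down a perfect fourth is E6.

F#5 D6 A5 E6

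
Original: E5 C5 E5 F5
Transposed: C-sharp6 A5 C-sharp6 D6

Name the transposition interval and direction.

up a major sixth

Take the first pair: E5 → C#6. E to C spans 6 letter names, so the interval is some kind of sixth.
E5 to C#6 is 9 semitones, which makes it a major sixth; the second version is higher, so the direction is up.
Checking another pair — F5 → D6 — gives the same interval.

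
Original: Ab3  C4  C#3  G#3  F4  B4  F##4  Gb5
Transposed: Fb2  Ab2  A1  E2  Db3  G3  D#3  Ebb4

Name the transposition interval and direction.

down a major tenth

From Ab3 to Fb2 is 10 letter names — a tenth of some quality.
Fb2 to Ab3 is 16 semitones, which makes it a major tenth; the second version is lower, so the direction is down.
Checking another pair — Gb5 → Ebb4 — gives the same interval.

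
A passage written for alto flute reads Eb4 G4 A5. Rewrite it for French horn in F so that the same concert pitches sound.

First find concert pitch: the alto flute sounds a perfect fourth below written, so Eb4 G4 A5 sounds Bb3 D4 E5.
Then write for French horn in F: it sounds a perfect fifth below written, so the part must be a perfect fifth above concert.
Bb3 → F4
D4 → A4
E5 → B5

F4 A4 B5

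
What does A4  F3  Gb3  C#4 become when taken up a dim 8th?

A4 → Ab5
F3 → Fb4
Gb3 → Gbb4
C#4 → C5

Ab5 Fb4 Gbb4 C5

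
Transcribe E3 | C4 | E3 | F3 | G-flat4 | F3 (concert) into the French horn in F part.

B3 G4 B3 C4 Db5 C4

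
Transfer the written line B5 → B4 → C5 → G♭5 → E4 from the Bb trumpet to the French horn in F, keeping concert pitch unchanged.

E6 E5 F5 Cb6 A4

First find concert pitch: the Bb trumpet sounds a major second below written, so B5 B4 C5 G♭5 E4 sounds A5 A4 Bb4 Fb5 D4.
Then write for French horn in F: it sounds a perfect fifth below written, so the part must be a perfect fifth above concert.
A5 → E6
A4 → E5
Bb4 → F5
Fb5 → Cb6
D4 → A4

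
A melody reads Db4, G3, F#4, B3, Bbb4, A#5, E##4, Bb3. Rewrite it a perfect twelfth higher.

Ab5 D5 C#6 F#5 Fb6 E#7 B##5 F5

Db4 -> Ab5
G3 -> D5
F#4 -> C#6
B3 -> F#5
Bbb4 -> Fb6
A#5 -> E#7
E##4 -> B##5
Bb3 -> F5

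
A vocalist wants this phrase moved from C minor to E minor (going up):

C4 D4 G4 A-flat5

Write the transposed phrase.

E4 F#4 B4 C6

C minor to E minor up is a major third, so every note moves up by that interval.
C4 to E4
D4 to F#4
G4 to B4
Ab5 to C6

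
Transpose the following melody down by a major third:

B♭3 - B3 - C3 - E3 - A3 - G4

Gb3 G3 Ab2 C3 F3 Eb4

A major third down from Bb3 gives Gb3.
B3: a third down reaches G, and 4 semitones makes it G3.
A major third down from C3 gives Ab2.
E3 down a major third is C3.
A3 down a major third is F3.
G4 down a major third is Eb4.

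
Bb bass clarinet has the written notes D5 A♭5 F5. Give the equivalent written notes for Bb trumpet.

D4 Ab4 F4

First find concert pitch: the Bb bass clarinet sounds a major ninth below written, so D5 A♭5 F5 sounds C4 Gb4 Eb4.
Then write for Bb trumpet: it sounds a major second below written, so the part must be a major second above concert.
C4 → D4
Gb4 → Ab4
Eb4 → F4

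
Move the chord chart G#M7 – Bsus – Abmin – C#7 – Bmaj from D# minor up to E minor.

AM7 Csus Bbbmin D7 Cmaj

D# minor up to E minor is a minor second; each chord root moves by that interval while the quality stays the same.
G#M7: root G# up a minor second → A, giving AM7.
Bsus: root B up a minor second → C, giving Csus.
Abmin: root Ab up a minor second → Bbb, giving Bbbmin.
C#7: root C# up a minor second → D, giving D7.
Bmaj: root B up a minor second → C, giving Cmaj.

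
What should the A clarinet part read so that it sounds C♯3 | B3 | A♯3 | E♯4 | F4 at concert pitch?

E3 D4 C#4 G#4 Ab4

The A clarinet sounds a minor third below written, so the written part must be a minor third above concert — transpose each note up.
C#3 gives E3
B3 gives D4
A#3 gives C#4
E#4 gives G#4
F4 gives Ab4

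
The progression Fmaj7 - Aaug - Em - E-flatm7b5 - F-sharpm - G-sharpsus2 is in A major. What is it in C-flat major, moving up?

Abbmaj7 Cbaug Gbm Gbbm7b5 Abm Bbsus2

A major up to C-flat major is a diminished third; each chord root moves by that interval while the quality stays the same.
Fmaj7: root F up a diminished third → Abb, giving Abbmaj7.
Aaug: root A up a diminished third → Cb, giving Cbaug.
Em: root E up a diminished third → Gb, giving Gbm.
E-flatm7b5: root E-flat up a diminished third → Gbb, giving Gbbm7b5.
F-sharpm: root F-sharp up a diminished third → Ab, giving Abm.
G-sharpsus2: root G-sharp up a diminished third → Bb, giving Bbsus2.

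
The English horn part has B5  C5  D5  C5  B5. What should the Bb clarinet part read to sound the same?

First find concert pitch: the English horn sounds a perfect fifth below written, so B5 C5 D5 C5 B5 sounds E5 F4 G4 F4 E5.
Then write for Bb clarinet: it sounds a major second below written, so the part must be a major second above concert.
E5 → F#5
F4 → G4
G4 → A4
F4 → G4
E5 → F#5

F#5 G4 A4 G4 F#5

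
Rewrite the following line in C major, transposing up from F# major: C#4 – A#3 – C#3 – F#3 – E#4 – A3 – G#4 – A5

G4 E4 G3 C4 B4 Eb4 D5 Eb6

From F# up to C is a diminished fifth; apply that to each pitch.
C#4 -> G4
A#3 -> E4
C#3 -> G3
F#3 -> C4
E#4 -> B4
A3 -> Eb4
G#4 -> D5
A5 -> Eb6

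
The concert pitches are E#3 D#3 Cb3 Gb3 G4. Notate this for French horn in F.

The French horn in F sounds a perfect fifth below written, so the written part must be a perfect fifth above concert — transpose each note up.
E#3 → B#3
D#3 → A#3
Cb3 → Gb3
Gb3 → Db4
G4 → D5

B#3 A#3 Gb3 Db4 D5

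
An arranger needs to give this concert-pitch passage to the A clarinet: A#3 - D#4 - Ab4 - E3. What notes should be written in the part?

Written C4 sounds as A3 on the A clarinet, so concert pitches are written a minor third up.
A#3 -> C#4
D#4 -> F#4
Ab4 -> Cb5
E3 -> G3

C#4 F#4 Cb5 G3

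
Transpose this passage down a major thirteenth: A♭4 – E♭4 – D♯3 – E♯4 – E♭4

A major thirteenth down from Ab4 gives Cb3.
Eb4 down a major thirteenth is Gb2.
D#3: a thirteenth down reaches F, and 21 semitones makes it F#1.
E#4: a thirteenth down reaches G, and 21 semitones makes it G#2.
A major thirteenth down from Eb4 gives Gb2.

Cb3 Gb2 F#1 G#2 Gb2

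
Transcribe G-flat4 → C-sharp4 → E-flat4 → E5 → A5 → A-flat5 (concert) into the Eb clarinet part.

Eb4 A#3 C4 C#5 F#5 F5

Written C4 sounds as Eb4 on the Eb clarinet, so concert pitches are written a minor third down.
Gb4 -> Eb4
C#4 -> A#3
Eb4 -> C4
E5 -> C#5
A5 -> F#5
Ab5 -> F5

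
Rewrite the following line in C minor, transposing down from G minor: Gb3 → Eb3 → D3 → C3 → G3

Cb3 Ab2 G2 F2 C3

G minor to C minor down is a perfect fifth, so every note moves down by that interval.
Gb3 -> Cb3
Eb3 -> Ab2
D3 -> G2
C3 -> F2
G3 -> C3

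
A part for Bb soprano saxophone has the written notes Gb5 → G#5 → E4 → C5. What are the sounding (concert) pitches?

Fb5 F#5 D4 Bb4

The Bb soprano saxophone sounds a major second below written, so transpose each written note down a major second.
Gb5 becomes Fb5
G#5 becomes F#5
E4 becomes D4
C5 becomes Bb4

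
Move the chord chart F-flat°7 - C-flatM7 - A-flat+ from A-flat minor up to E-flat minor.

A-flat minor up to E-flat minor is a perfect fifth; each chord root moves by that interval while the quality stays the same.
F-flat°7: root F-flat up a perfect fifth → Cb, giving Cb°7.
C-flatM7: root C-flat up a perfect fifth → Gb, giving GbM7.
A-flat+: root A-flat up a perfect fifth → Eb, giving Eb+.

Cb°7 GbM7 Eb+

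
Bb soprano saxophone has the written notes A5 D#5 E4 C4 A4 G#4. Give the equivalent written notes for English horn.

D6 G#5 A4 F4 D5 C#5

First find concert pitch: the Bb soprano saxophone sounds a major second below written, so A5 D#5 E4 C4 A4 G#4 sounds G5 C#5 D4 Bb3 G4 F#4.
Then write for English horn: it sounds a perfect fifth below written, so the part must be a perfect fifth above concert.
G5 → D6
C#5 → G#5
D4 → A4
Bb3 → F4
G4 → D5
F#4 → C#5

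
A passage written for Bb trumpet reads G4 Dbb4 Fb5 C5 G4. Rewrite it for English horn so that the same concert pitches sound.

C5 Gbb4 Bbb5 F5 C5

First find concert pitch: the Bb trumpet sounds a major second below written, so G4 Dbb4 Fb5 C5 G4 sounds F4 Cbb4 Ebb5 Bb4 F4.
Then write for English horn: it sounds a perfect fifth below written, so the part must be a perfect fifth above concert.
F4 → C5
Cbb4 → Gbb4
Ebb5 → Bbb5
Bb4 → F5
F4 → C5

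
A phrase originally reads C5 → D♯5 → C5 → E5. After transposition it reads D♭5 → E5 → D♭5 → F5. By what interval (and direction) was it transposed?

Take the first pair: C5 → Db5. C to D spans 2 letter names, so the interval is some kind of second.
C5 to Db5 is 1 semitone, which makes it a minor second; the second version is higher, so the direction is up.
Checking another pair — E5 → F5 — gives the same interval.

up a minor second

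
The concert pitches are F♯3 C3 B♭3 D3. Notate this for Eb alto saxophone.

Written C4 sounds as Eb3 on the Eb alto saxophone, so concert pitches are written a major sixth up.
F#3 -> D#4
C3 -> A3
Bb3 -> G4
D3 -> B3

D#4 A3 G4 B3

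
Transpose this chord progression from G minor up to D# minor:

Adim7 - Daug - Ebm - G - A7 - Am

G minor up to D# minor is an augmented fifth; each chord root moves by that interval while the quality stays the same.
Adim7: root A up an augmented fifth → E#, giving E#dim7.
Daug: root D up an augmented fifth → A#, giving A#aug.
Ebm: root Eb up an augmented fifth → B, giving Bm.
G: root G up an augmented fifth → D#, giving D#.
A7: root A up an augmented fifth → E#, giving E#7.
Am: root A up an augmented fifth → E#, giving E#m.

E#dim7 A#aug Bm D# E#7 E#m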